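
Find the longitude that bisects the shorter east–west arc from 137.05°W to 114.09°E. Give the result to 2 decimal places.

168.52°E

Signed shortest Δλ from -137.05° to +114.09° is -108.86°.
Midpoint longitude = -137.05° + (-108.86°)/2 = -137.05° − 54.43° = -191.48°.
Normalise into (−180°, 180°]: +168.52°.
(The naïve average (-137.05 + +114.09)/2 = -11.48° is on the wrong side of the globe.)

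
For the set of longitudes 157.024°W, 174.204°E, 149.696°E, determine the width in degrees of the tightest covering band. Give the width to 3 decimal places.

53.280°

Sort the longitudes: -157.024°, +149.696°, +174.204°.
Eastward gaps between consecutive values (wrapping around): 306.720°, 24.508°, 28.772°.
Largest gap = 306.720° ⇒ minimal covering band is its complement: 360° − 306.720° = 53.280°.
Band runs from +149.696° eastward to -157.024°, crossing the antimeridian.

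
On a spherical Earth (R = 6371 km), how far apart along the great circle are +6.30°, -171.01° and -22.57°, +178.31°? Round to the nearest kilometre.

Δλ = 178.31 − -171.01 = 349.32°; wrapped into (−180°, 180°]: -10.68°.
Δφ = -22.57 − 6.30 = -28.87°.
a = sin²(Δφ/2) + cos φ₁ · cos φ₂ · sin²(Δλ/2) = 0.070091.
c = 2·atan2(√a, √(1−a)) = 0.53588 rad → d = 6371·c ≈ 3414.11 km.

3414 km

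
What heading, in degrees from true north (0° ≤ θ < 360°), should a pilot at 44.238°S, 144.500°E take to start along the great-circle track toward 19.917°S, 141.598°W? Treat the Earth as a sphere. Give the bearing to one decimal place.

Δλ = -141.598 − 144.500 = -286.098°; wrapped into (−180°, 180°]: 73.902°.
θ = atan2( sin Δλ · cos φ₂ , cos φ₁ · sin φ₂ − sin φ₁ · cos φ₂ · cos Δλ )
  = atan2(0.90332, -0.06219) = 93.938° → normalised to [0°, 360°): 93.938°.

93.9°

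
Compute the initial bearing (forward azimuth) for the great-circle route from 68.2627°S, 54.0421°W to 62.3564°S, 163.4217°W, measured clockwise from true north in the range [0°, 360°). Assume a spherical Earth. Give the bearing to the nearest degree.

223°

Δλ = -163.4217 − -54.0421 = -109.3796°.
θ = atan2( sin Δλ · cos φ₂ , cos φ₁ · sin φ₂ − sin φ₁ · cos φ₂ · cos Δλ )
  = atan2(-0.43768, -0.47109) = -137.105° → normalised to [0°, 360°): 222.895°.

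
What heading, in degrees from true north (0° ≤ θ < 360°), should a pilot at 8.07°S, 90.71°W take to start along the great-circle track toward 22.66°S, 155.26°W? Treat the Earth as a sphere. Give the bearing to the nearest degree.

249°

Δλ = -155.26 − -90.71 = -64.55°.
θ = atan2( sin Δλ · cos φ₂ , cos φ₁ · sin φ₂ − sin φ₁ · cos φ₂ · cos Δλ )
  = atan2(-0.83326, -0.32578) = -111.354° → normalised to [0°, 360°): 248.646°.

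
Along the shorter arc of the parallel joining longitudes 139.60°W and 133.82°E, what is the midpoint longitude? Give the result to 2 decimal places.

Signed shortest Δλ from -139.60° to +133.82° is -86.58°.
Midpoint longitude = -139.60° + (-86.58°)/2 = -139.60° − 43.29° = -182.89°.
Normalise into (−180°, 180°]: +177.11°.
(The naïve average (-139.60 + +133.82)/2 = -2.89° is on the wrong side of the globe.)

177.11°E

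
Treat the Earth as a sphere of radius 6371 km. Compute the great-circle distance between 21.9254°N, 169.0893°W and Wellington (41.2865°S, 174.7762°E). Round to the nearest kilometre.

Δλ = 174.7762 − -169.0893 = 343.8655°; wrapped into (−180°, 180°]: -16.1345°.
Δφ = -41.2865 − 21.9254 = -63.2119°.
a = sin²(Δφ/2) + cos φ₁ · cos φ₂ · sin²(Δλ/2) = 0.288382.
c = 2·atan2(√a, √(1−a)) = 1.13378 rad → d = 6371·c ≈ 7223.33 km.

7223 km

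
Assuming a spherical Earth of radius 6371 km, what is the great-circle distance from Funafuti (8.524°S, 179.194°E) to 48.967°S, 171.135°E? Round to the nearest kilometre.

Δλ = 171.135 − 179.194 = -8.059°.
Δφ = -48.967 − -8.524 = -40.443°.
a = sin²(Δφ/2) + cos φ₁ · cos φ₂ · sin²(Δλ/2) = 0.122680.
c = 2·atan2(√a, √(1−a)) = 0.71569 rad → d = 6371·c ≈ 4559.67 km.

4560 km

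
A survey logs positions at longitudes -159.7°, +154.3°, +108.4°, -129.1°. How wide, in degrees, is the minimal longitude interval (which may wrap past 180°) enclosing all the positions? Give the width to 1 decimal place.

Sort the longitudes: -159.7°, -129.1°, +108.4°, +154.3°.
Eastward gaps between consecutive values (wrapping around): 30.6°, 237.5°, 45.9°, 46.0°.
Largest gap = 237.5° ⇒ minimal covering band is its complement: 360° − 237.5° = 122.5°.
Band runs from +108.4° eastward to -129.1°, crossing the antimeridian.

122.5°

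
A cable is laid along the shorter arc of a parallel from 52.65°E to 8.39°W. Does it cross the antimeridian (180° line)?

Signed shortest Δλ = ((-8.39 − 52.65 + 180) mod 360) − 180 = -61.04°.
Going west by 61.04° from +52.65° reaches -8.39° without touching 180°.

No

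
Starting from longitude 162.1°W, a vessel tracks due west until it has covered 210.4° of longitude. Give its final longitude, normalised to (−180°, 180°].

12.5°W

Start at -162.1°; shift −210.4° → -372.5°.
-372.5° lies outside (−180°, 180°]; add 360° → -12.5°.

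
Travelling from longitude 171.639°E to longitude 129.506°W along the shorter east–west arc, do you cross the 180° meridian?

Naïve |-129.506 − 171.639| = 301.145° > 180°, so the shorter arc goes the other way round — across 180°.
Signed shortest Δλ = ((-129.506 − 171.639 + 180) mod 360) − 180 = 58.855°.
Going east by 58.855° from +171.639° passes through 180° before reaching -129.506°.

Yes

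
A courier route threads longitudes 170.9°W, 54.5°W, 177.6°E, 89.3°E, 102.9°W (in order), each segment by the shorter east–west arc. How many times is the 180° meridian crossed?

Leg 1: -170.9° → -54.5°, shortest Δλ = 116.4° (east) — does not cross 180°.
Leg 2: -54.5° → +177.6°, shortest Δλ = -127.9° (west) — crosses 180°.
Leg 3: +177.6° → +89.3°, shortest Δλ = -88.3° (west) — does not cross 180°.
Leg 4: +89.3° → -102.9°, shortest Δλ = 167.8° (east) — crosses 180°.
Total crossings: 2.

2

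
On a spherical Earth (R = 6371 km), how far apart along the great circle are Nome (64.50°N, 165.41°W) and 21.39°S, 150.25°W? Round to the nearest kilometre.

9640 km

Δλ = -150.25 − -165.41 = 15.16°.
Δφ = -21.39 − 64.50 = -85.89°.
a = sin²(Δφ/2) + cos φ₁ · cos φ₂ · sin²(Δλ/2) = 0.471139.
c = 2·atan2(√a, √(1−a)) = 1.51304 rad → d = 6371·c ≈ 9639.60 km.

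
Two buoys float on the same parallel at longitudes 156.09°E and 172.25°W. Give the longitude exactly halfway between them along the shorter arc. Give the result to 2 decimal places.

Signed shortest Δλ from +156.09° to -172.25° is +31.66°.
Midpoint longitude = +156.09° + (+31.66°)/2 = +156.09° + 15.83° = +171.92°.
(The naïve average (+156.09 + -172.25)/2 = -8.08° is on the wrong side of the globe.)

171.92°E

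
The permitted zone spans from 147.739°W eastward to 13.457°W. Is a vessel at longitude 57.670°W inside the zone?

Band width going east from -147.739° to -13.457°: ((-13.457 − -147.739) mod 360) = 134.282°.
Offset of -57.670° east of the west edge: ((-57.670 − -147.739) mod 360) = 90.069°.
90.069° ≤ 134.282° ⇒ inside.

Yes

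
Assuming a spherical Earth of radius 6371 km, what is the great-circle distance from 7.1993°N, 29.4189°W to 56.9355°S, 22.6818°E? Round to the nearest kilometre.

Δλ = 22.6818 − -29.4189 = 52.1007°.
Δφ = -56.9355 − 7.1993 = -64.1348°.
a = sin²(Δφ/2) + cos φ₁ · cos φ₂ · sin²(Δλ/2) = 0.386265.
c = 2·atan2(√a, √(1−a)) = 1.34132 rad → d = 6371·c ≈ 8545.54 km.

8546 km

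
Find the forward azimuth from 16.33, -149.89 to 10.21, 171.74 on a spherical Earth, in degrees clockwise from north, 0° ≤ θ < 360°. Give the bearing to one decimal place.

Δλ = 171.74 − -149.89 = 321.63°; wrapped into (−180°, 180°]: -38.37°.
θ = atan2( sin Δλ · cos φ₂ , cos φ₁ · sin φ₂ − sin φ₁ · cos φ₂ · cos Δλ )
  = atan2(-0.61091, -0.04685) = -94.385° → normalised to [0°, 360°): 265.615°.

265.6°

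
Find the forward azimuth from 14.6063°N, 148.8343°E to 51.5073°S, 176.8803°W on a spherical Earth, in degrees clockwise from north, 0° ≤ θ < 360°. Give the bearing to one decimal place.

Δλ = -176.8803 − 148.8343 = -325.7146°; wrapped into (−180°, 180°]: 34.2854°.
θ = atan2( sin Δλ · cos φ₂ , cos φ₁ · sin φ₂ − sin φ₁ · cos φ₂ · cos Δλ )
  = atan2(0.35062, -0.88708) = 158.434° → normalised to [0°, 360°): 158.434°.

158.4°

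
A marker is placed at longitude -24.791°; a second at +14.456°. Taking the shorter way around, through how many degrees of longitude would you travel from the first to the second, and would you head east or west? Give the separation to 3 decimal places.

39.247° east

Raw difference: 14.456 − -24.791 = 39.247°.
Normalise into (−180°, 180°]: 39.247° stays 39.247°.
Positive ⇒ the second point lies to the east; separation 39.247°.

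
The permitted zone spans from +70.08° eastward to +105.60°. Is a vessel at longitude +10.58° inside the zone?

No

Band width going east from +70.08° to +105.60°: ((105.60 − 70.08) mod 360) = 35.52°.
Offset of +10.58° east of the west edge: ((10.58 − 70.08) mod 360) = 300.50°.
300.50° > 35.52° ⇒ outside.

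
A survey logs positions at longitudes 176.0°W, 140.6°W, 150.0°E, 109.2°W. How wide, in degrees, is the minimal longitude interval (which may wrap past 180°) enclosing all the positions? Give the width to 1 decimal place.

Sort the longitudes: -176.0°, -140.6°, -109.2°, +150.0°.
Eastward gaps between consecutive values (wrapping around): 35.4°, 31.4°, 259.2°, 34.0°.
Largest gap = 259.2° ⇒ minimal covering band is its complement: 360° − 259.2° = 100.8°.
Band runs from +150.0° eastward to -109.2°, crossing the antimeridian.

100.8°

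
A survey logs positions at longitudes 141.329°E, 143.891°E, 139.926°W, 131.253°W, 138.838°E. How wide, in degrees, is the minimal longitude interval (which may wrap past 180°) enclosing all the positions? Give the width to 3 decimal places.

Sort the longitudes: -139.926°, -131.253°, +138.838°, +141.329°, +143.891°.
Eastward gaps between consecutive values (wrapping around): 8.673°, 270.091°, 2.491°, 2.562°, 76.183°.
Largest gap = 270.091° ⇒ minimal covering band is its complement: 360° − 270.091° = 89.909°.
Band runs from +138.838° eastward to -131.253°, crossing the antimeridian.

89.909°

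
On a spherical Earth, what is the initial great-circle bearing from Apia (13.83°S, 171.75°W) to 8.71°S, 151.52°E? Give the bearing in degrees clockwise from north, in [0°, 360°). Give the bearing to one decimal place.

274.1°

Δλ = 151.52 − -171.75 = 323.27°; wrapped into (−180°, 180°]: -36.73°.
θ = atan2( sin Δλ · cos φ₂ , cos φ₁ · sin φ₂ − sin φ₁ · cos φ₂ · cos Δλ )
  = atan2(-0.59115, 0.04233) = -85.904° → normalised to [0°, 360°): 274.096°.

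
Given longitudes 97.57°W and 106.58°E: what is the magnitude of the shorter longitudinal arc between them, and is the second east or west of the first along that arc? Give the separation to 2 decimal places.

Raw difference: 106.58 − -97.57 = 204.15°.
Normalise into (−180°, 180°]: 204.15° − 360° = -155.85°.
Negative ⇒ the second point lies to the west; separation 155.85°.

155.85° west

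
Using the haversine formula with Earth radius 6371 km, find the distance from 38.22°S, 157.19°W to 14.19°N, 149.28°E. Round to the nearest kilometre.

Δλ = 149.28 − -157.19 = 306.47°; wrapped into (−180°, 180°]: -53.53°.
Δφ = 14.19 − -38.22 = 52.41°.
a = sin²(Δφ/2) + cos φ₁ · cos φ₂ · sin²(Δλ/2) = 0.349462.
c = 2·atan2(√a, √(1−a)) = 1.26498 rad → d = 6371·c ≈ 8059.17 km.

8059 km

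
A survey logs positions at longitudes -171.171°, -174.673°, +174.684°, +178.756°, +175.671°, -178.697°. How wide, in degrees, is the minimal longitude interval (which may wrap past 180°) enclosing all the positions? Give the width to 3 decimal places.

Sort the longitudes: -178.697°, -174.673°, -171.171°, +174.684°, +175.671°, +178.756°.
Eastward gaps between consecutive values (wrapping around): 4.024°, 3.502°, 345.855°, 0.987°, 3.085°, 2.547°.
Largest gap = 345.855° ⇒ minimal covering band is its complement: 360° − 345.855° = 14.145°.
Band runs from +174.684° eastward to -171.171°, crossing the antimeridian.

14.145°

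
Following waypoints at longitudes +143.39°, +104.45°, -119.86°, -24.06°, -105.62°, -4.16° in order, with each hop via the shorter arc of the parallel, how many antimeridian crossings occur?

1

Leg 1: +143.39° → +104.45°, shortest Δλ = -38.94° (west) — does not cross 180°.
Leg 2: +104.45° → -119.86°, shortest Δλ = 135.69° (east) — crosses 180°.
Leg 3: -119.86° → -24.06°, shortest Δλ = 95.8° (east) — does not cross 180°.
Leg 4: -24.06° → -105.62°, shortest Δλ = -81.56° (west) — does not cross 180°.
Leg 5: -105.62° → -4.16°, shortest Δλ = 101.46° (east) — does not cross 180°.
Total crossings: 1.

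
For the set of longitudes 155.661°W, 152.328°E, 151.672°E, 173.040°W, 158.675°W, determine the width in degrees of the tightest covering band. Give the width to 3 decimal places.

Sort the longitudes: -173.040°, -158.675°, -155.661°, +151.672°, +152.328°.
Eastward gaps between consecutive values (wrapping around): 14.365°, 3.014°, 307.333°, 0.656°, 34.632°.
Largest gap = 307.333° ⇒ minimal covering band is its complement: 360° − 307.333° = 52.667°.
Band runs from +151.672° eastward to -155.661°, crossing the antimeridian.

52.667°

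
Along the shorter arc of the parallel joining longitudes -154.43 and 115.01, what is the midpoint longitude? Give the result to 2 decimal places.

+160.29°

Signed shortest Δλ from -154.43° to +115.01° is -90.56°.
Midpoint longitude = -154.43° + (-90.56°)/2 = -154.43° − 45.28° = -199.71°.
Normalise into (−180°, 180°]: +160.29°.
(The naïve average (-154.43 + +115.01)/2 = -19.71° is on the wrong side of the globe.)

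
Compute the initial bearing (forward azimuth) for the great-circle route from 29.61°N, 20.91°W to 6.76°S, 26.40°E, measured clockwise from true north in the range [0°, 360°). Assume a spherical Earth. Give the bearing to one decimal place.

Δλ = 26.40 − -20.91 = 47.31°.
θ = atan2( sin Δλ · cos φ₂ , cos φ₁ · sin φ₂ − sin φ₁ · cos φ₂ · cos Δλ )
  = atan2(0.72992, -0.43502) = 120.794° → normalised to [0°, 360°): 120.794°.

120.8°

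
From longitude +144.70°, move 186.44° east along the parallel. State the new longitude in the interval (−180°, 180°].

-28.86°

Start at +144.70°; shift +186.44° → +331.14°.
+331.14° lies outside (−180°, 180°]; subtract 360° → -28.86°.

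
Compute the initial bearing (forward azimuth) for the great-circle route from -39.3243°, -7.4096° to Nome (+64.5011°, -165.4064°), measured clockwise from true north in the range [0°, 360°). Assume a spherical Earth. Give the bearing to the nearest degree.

340°

Δλ = -165.4064 − -7.4096 = -157.9968°.
θ = atan2( sin Δλ · cos φ₂ , cos φ₁ · sin φ₂ − sin φ₁ · cos φ₂ · cos Δλ )
  = atan2(-0.16129, 0.44528) = -19.911° → normalised to [0°, 360°): 340.089°.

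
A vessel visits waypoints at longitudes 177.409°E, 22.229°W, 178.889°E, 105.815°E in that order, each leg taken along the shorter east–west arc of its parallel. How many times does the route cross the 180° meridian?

2

Leg 1: +177.409° → -22.229°, shortest Δλ = 160.362° (east) — crosses 180°.
Leg 2: -22.229° → +178.889°, shortest Δλ = -158.882° (west) — crosses 180°.
Leg 3: +178.889° → +105.815°, shortest Δλ = -73.074° (west) — does not cross 180°.
Total crossings: 2.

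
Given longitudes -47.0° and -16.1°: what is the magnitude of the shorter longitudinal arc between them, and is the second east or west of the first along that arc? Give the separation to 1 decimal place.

Raw difference: -16.1 − -47.0 = 30.9°.
Normalise into (−180°, 180°]: 30.9° stays 30.9°.
Positive ⇒ the second point lies to the east; separation 30.9°.

30.9° east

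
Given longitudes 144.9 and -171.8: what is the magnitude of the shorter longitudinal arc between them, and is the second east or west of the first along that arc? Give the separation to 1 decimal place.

Raw difference: -171.8 − 144.9 = -316.7°.
Normalise into (−180°, 180°]: -316.7° + 360° = 43.3°.
Positive ⇒ the second point lies to the east; separation 43.3°.

43.3° east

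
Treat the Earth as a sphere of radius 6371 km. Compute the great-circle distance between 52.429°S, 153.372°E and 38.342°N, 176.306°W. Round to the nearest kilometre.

10511 km

Δλ = -176.306 − 153.372 = -329.678°; wrapped into (−180°, 180°]: 30.322°.
Δφ = 38.342 − -52.429 = 90.771°.
a = sin²(Δφ/2) + cos φ₁ · cos φ₂ · sin²(Δλ/2) = 0.539439.
c = 2·atan2(√a, √(1−a)) = 1.64976 rad → d = 6371·c ≈ 10510.60 km.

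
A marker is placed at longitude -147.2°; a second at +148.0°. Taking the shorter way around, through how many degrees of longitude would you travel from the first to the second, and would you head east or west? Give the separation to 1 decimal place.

Raw difference: 148.0 − -147.2 = 295.2°.
Normalise into (−180°, 180°]: 295.2° − 360° = -64.8°.
Negative ⇒ the second point lies to the west; separation 64.8°.

64.8° west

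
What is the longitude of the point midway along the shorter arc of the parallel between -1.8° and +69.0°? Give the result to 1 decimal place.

Signed shortest Δλ from -1.8° to +69.0° is +70.8°.
Midpoint longitude = -1.8° + (+70.8°)/2 = -1.8° + 35.4° = +33.6°.

+33.6°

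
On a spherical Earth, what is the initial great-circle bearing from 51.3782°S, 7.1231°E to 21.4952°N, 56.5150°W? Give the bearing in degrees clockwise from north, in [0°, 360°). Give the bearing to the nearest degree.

Δλ = -56.5150 − 7.1231 = -63.6381°.
θ = atan2( sin Δλ · cos φ₂ , cos φ₁ · sin φ₂ − sin φ₁ · cos φ₂ · cos Δλ )
  = atan2(-0.83369, 0.55150) = -56.514° → normalised to [0°, 360°): 303.486°.

303°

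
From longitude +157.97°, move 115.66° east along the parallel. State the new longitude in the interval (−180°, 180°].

Start at +157.97°; shift +115.66° → +273.63°.
+273.63° lies outside (−180°, 180°]; subtract 360° → -86.37°.

-86.37°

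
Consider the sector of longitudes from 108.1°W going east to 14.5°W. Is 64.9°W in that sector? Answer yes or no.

Yes

Band width going east from -108.1° to -14.5°: ((-14.5 − -108.1) mod 360) = 93.6°.
Offset of -64.9° east of the west edge: ((-64.9 − -108.1) mod 360) = 43.2°.
43.2° ≤ 93.6° ⇒ inside.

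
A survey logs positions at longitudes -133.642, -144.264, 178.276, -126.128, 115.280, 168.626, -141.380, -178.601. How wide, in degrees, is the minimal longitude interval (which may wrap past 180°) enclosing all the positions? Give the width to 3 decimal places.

118.592°

Sort the longitudes: -178.601°, -144.264°, -141.380°, -133.642°, -126.128°, +115.280°, +168.626°, +178.276°.
Eastward gaps between consecutive values (wrapping around): 34.337°, 2.884°, 7.738°, 7.514°, 241.408°, 53.346°, 9.650°, 3.123°.
Largest gap = 241.408° ⇒ minimal covering band is its complement: 360° − 241.408° = 118.592°.
Band runs from +115.280° eastward to -126.128°, crossing the antimeridian.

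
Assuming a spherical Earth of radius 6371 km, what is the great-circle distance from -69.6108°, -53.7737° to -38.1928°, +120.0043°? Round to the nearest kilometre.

Δλ = 120.0043 − -53.7737 = 173.7780°.
Δφ = -38.1928 − -69.6108 = 31.4180°.
a = sin²(Δφ/2) + cos φ₁ · cos φ₂ · sin²(Δλ/2) = 0.346316.
c = 2·atan2(√a, √(1−a)) = 1.25837 rad → d = 6371·c ≈ 8017.08 km.

8017 km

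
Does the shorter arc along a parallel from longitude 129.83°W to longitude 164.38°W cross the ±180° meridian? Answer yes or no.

No

Signed shortest Δλ = ((-164.38 − -129.83 + 180) mod 360) − 180 = -34.55°.
Going west by 34.55° from -129.83° reaches -164.38° without touching 180°.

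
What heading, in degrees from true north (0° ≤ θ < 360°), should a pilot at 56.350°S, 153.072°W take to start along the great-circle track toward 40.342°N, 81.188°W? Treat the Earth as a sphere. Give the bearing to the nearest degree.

52°

Δλ = -81.188 − -153.072 = 71.884°.
θ = atan2( sin Δλ · cos φ₂ , cos φ₁ · sin φ₂ − sin φ₁ · cos φ₂ · cos Δλ )
  = atan2(0.72441, 0.55599) = 52.493° → normalised to [0°, 360°): 52.493°.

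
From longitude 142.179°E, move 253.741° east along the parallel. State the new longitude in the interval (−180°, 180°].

Start at +142.179°; shift +253.741° → +395.920°.
+395.920° lies outside (−180°, 180°]; subtract 360° → +35.920°.

35.920°E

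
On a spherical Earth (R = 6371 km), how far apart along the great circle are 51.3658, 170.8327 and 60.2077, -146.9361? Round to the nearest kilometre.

2760 km

Δλ = -146.9361 − 170.8327 = -317.7688°; wrapped into (−180°, 180°]: 42.2312°.
Δφ = 60.2077 − 51.3658 = 8.8419°.
a = sin²(Δφ/2) + cos φ₁ · cos φ₂ · sin²(Δλ/2) = 0.046201.
c = 2·atan2(√a, √(1−a)) = 0.43327 rad → d = 6371·c ≈ 2760.37 km.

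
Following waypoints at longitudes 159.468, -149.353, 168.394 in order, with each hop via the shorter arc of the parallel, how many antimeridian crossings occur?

2

Leg 1: +159.468° → -149.353°, shortest Δλ = 51.179° (east) — crosses 180°.
Leg 2: -149.353° → +168.394°, shortest Δλ = -42.253° (west) — crosses 180°.
Total crossings: 2.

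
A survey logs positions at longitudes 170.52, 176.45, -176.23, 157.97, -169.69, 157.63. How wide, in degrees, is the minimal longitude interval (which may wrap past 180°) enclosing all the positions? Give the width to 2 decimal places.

Sort the longitudes: -176.23°, -169.69°, +157.63°, +157.97°, +170.52°, +176.45°.
Eastward gaps between consecutive values (wrapping around): 6.54°, 327.32°, 0.34°, 12.55°, 5.93°, 7.32°.
Largest gap = 327.32° ⇒ minimal covering band is its complement: 360° − 327.32° = 32.68°.
Band runs from +157.63° eastward to -169.69°, crossing the antimeridian.

32.68°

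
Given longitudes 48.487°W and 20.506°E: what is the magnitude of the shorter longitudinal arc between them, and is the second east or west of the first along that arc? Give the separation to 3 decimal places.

Raw difference: 20.506 − -48.487 = 68.993°.
Normalise into (−180°, 180°]: 68.993° stays 68.993°.
Positive ⇒ the second point lies to the east; separation 68.993°.

68.993° east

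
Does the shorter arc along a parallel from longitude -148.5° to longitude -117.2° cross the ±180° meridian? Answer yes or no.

No

Signed shortest Δλ = ((-117.2 − -148.5 + 180) mod 360) − 180 = 31.3°.
Going east by 31.3° from -148.5° reaches -117.2° without touching 180°.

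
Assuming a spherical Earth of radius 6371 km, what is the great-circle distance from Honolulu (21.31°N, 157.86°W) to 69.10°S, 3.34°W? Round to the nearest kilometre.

14428 km

Δλ = -3.34 − -157.86 = 154.52°.
Δφ = -69.10 − 21.31 = -90.41°.
a = sin²(Δφ/2) + cos φ₁ · cos φ₂ · sin²(Δλ/2) = 0.819762.
c = 2·atan2(√a, √(1−a)) = 2.26468 rad → d = 6371·c ≈ 14428.25 km.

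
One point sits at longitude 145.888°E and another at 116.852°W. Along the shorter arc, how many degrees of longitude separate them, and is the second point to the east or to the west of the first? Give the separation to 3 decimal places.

97.260° east

Raw difference: -116.852 − 145.888 = -262.74°.
Normalise into (−180°, 180°]: -262.74° + 360° = 97.26°.
Positive ⇒ the second point lies to the east; separation 97.260°.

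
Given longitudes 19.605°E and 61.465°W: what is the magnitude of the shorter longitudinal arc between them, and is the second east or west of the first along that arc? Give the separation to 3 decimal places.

81.070° west

Raw difference: -61.465 − 19.605 = -81.07°.
Normalise into (−180°, 180°]: -81.07° stays -81.07°.
Negative ⇒ the second point lies to the west; separation 81.070°.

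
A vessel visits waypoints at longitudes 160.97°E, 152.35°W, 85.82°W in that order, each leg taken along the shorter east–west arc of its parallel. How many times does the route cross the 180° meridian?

Leg 1: +160.97° → -152.35°, shortest Δλ = 46.68° (east) — crosses 180°.
Leg 2: -152.35° → -85.82°, shortest Δλ = 66.53° (east) — does not cross 180°.
Total crossings: 1.

1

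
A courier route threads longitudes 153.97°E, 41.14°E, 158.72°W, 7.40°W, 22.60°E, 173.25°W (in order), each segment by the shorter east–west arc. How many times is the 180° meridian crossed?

Leg 1: +153.97° → +41.14°, shortest Δλ = -112.83° (west) — does not cross 180°.
Leg 2: +41.14° → -158.72°, shortest Δλ = 160.14° (east) — crosses 180°.
Leg 3: -158.72° → -7.40°, shortest Δλ = 151.32° (east) — does not cross 180°.
Leg 4: -7.40° → +22.60°, shortest Δλ = 30.0° (east) — does not cross 180°.
Leg 5: +22.60° → -173.25°, shortest Δλ = 164.15° (east) — crosses 180°.
Total crossings: 2.

2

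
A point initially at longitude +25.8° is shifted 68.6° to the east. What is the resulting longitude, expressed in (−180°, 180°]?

Start at +25.8°; shift +68.6° → +94.4°.
+94.4° already lies in (−180°, 180°].

+94.4°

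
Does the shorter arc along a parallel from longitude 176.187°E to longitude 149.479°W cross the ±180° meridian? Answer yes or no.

Yes

Naïve |-149.479 − 176.187| = 325.666° > 180°, so the shorter arc goes the other way round — across 180°.
Signed shortest Δλ = ((-149.479 − 176.187 + 180) mod 360) − 180 = 34.334°.
Going east by 34.334° from +176.187° passes through 180° before reaching -149.479°.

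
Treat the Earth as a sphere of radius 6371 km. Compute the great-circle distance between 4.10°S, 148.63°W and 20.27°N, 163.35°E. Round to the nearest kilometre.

Δλ = 163.35 − -148.63 = 311.98°; wrapped into (−180°, 180°]: -48.02°.
Δφ = 20.27 − -4.10 = 24.37°.
a = sin²(Δφ/2) + cos φ₁ · cos φ₂ · sin²(Δλ/2) = 0.199464.
c = 2·atan2(√a, √(1−a)) = 0.92595 rad → d = 6371·c ≈ 5899.25 km.

5899 km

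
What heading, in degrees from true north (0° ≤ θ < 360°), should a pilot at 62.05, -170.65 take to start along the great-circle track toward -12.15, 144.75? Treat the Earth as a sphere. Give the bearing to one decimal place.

Δλ = 144.75 − -170.65 = 315.40°; wrapped into (−180°, 180°]: -44.60°.
θ = atan2( sin Δλ · cos φ₂ , cos φ₁ · sin φ₂ − sin φ₁ · cos φ₂ · cos Δλ )
  = atan2(-0.68642, -0.71353) = -136.109° → normalised to [0°, 360°): 223.891°.

223.9°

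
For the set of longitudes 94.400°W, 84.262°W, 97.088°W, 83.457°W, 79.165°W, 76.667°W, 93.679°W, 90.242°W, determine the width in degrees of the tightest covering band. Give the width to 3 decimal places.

Sort the longitudes: -97.088°, -94.400°, -93.679°, -90.242°, -84.262°, -83.457°, -79.165°, -76.667°.
Eastward gaps between consecutive values (wrapping around): 2.688°, 0.721°, 3.437°, 5.980°, 0.805°, 4.292°, 2.498°, 339.579°.
Largest gap = 339.579° ⇒ minimal covering band is its complement: 360° − 339.579° = 20.421°.
Band runs from -97.088° eastward to -76.667°.

20.421°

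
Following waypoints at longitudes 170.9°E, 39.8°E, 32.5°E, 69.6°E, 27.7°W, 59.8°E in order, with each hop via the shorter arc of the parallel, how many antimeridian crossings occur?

Leg 1: +170.9° → +39.8°, shortest Δλ = -131.1° (west) — does not cross 180°.
Leg 2: +39.8° → +32.5°, shortest Δλ = -7.3° (west) — does not cross 180°.
Leg 3: +32.5° → +69.6°, shortest Δλ = 37.1° (east) — does not cross 180°.
Leg 4: +69.6° → -27.7°, shortest Δλ = -97.3° (west) — does not cross 180°.
Leg 5: -27.7° → +59.8°, shortest Δλ = 87.5° (east) — does not cross 180°.
Total crossings: 0.

0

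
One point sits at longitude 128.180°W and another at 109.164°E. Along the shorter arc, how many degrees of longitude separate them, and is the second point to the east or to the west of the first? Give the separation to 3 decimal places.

Raw difference: 109.164 − -128.180 = 237.344°.
Normalise into (−180°, 180°]: 237.344° − 360° = -122.656°.
Negative ⇒ the second point lies to the west; separation 122.656°.

122.656° west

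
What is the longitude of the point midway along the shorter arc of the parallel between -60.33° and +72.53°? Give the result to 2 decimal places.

Signed shortest Δλ from -60.33° to +72.53° is +132.86°.
Midpoint longitude = -60.33° + (+132.86°)/2 = -60.33° + 66.43° = +6.10°.

+6.10°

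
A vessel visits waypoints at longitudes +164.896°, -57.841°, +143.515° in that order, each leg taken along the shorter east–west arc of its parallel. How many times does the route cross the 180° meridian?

Leg 1: +164.896° → -57.841°, shortest Δλ = 137.263° (east) — crosses 180°.
Leg 2: -57.841° → +143.515°, shortest Δλ = -158.644° (west) — crosses 180°.
Total crossings: 2.

2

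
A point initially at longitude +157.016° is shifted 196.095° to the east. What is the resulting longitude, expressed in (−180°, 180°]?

-6.889°

Start at +157.016°; shift +196.095° → +353.111°.
+353.111° lies outside (−180°, 180°]; subtract 360° → -6.889°.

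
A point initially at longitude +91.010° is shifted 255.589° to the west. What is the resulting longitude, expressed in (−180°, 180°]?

Start at +91.010°; shift −255.589° → -164.579°.
-164.579° already lies in (−180°, 180°].

-164.579°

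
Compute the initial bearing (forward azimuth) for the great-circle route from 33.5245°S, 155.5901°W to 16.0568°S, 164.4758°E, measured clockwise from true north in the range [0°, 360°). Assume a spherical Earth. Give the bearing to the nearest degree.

286°

Δλ = 164.4758 − -155.5901 = 320.0659°; wrapped into (−180°, 180°]: -39.9341°.
θ = atan2( sin Δλ · cos φ₂ , cos φ₁ · sin φ₂ − sin φ₁ · cos φ₂ · cos Δλ )
  = atan2(-0.61686, 0.17639) = -74.042° → normalised to [0°, 360°): 285.958°.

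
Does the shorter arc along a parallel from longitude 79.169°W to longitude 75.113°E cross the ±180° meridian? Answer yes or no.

Signed shortest Δλ = ((75.113 − -79.169 + 180) mod 360) − 180 = 154.282°.
Going east by 154.282° from -79.169° reaches +75.113° without touching 180°.

No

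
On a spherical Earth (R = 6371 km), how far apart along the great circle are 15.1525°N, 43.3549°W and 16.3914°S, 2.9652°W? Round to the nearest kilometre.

5653 km

Δλ = -2.9652 − -43.3549 = 40.3897°.
Δφ = -16.3914 − 15.1525 = -31.5439°.
a = sin²(Δφ/2) + cos φ₁ · cos φ₂ · sin²(Δλ/2) = 0.184234.
c = 2·atan2(√a, √(1−a)) = 0.88727 rad → d = 6371·c ≈ 5652.80 km.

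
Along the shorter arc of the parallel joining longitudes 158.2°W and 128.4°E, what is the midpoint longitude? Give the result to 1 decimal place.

Signed shortest Δλ from -158.2° to +128.4° is -73.4°.
Midpoint longitude = -158.2° + (-73.4°)/2 = -158.2° − 36.7° = -194.9°.
Normalise into (−180°, 180°]: +165.1°.
(The naïve average (-158.2 + +128.4)/2 = -14.9° is on the wrong side of the globe.)

165.1°E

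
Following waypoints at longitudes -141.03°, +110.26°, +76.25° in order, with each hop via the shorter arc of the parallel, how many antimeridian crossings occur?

Leg 1: -141.03° → +110.26°, shortest Δλ = -108.71° (west) — crosses 180°.
Leg 2: +110.26° → +76.25°, shortest Δλ = -34.01° (west) — does not cross 180°.
Total crossings: 1.

1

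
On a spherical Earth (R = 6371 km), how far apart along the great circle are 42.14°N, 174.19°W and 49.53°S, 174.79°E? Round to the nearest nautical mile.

5534 nmi

Δλ = 174.79 − -174.19 = 348.98°; wrapped into (−180°, 180°]: -11.02°.
Δφ = -49.53 − 42.14 = -91.67°.
a = sin²(Δφ/2) + cos φ₁ · cos φ₂ · sin²(Δλ/2) = 0.519009.
c = 2·atan2(√a, √(1−a)) = 1.60882 rad → d = 6371·c ≈ 10249.81 km ≈ 5534.45 nmi.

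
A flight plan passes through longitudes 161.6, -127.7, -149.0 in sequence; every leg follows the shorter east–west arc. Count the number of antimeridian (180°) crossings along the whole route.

Leg 1: +161.6° → -127.7°, shortest Δλ = 70.7° (east) — crosses 180°.
Leg 2: -127.7° → -149.0°, shortest Δλ = -21.3° (west) — does not cross 180°.
Total crossings: 1.

1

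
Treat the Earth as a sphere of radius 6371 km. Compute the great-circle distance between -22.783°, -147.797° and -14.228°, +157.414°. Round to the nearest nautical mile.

Δλ = 157.414 − -147.797 = 305.211°; wrapped into (−180°, 180°]: -54.789°.
Δφ = -14.228 − -22.783 = 8.555°.
a = sin²(Δφ/2) + cos φ₁ · cos φ₂ · sin²(Δλ/2) = 0.194764.
c = 2·atan2(√a, √(1−a)) = 0.91414 rad → d = 6371·c ≈ 5823.98 km ≈ 3144.70 nmi.

3145 nmi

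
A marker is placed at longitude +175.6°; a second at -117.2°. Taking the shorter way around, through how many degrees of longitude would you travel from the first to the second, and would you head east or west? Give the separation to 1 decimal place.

67.2° east

Raw difference: -117.2 − 175.6 = -292.8°.
Normalise into (−180°, 180°]: -292.8° + 360° = 67.2°.
Positive ⇒ the second point lies to the east; separation 67.2°.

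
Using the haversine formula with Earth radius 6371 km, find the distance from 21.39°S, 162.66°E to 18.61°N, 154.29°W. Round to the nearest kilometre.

6460 km

Δλ = -154.29 − 162.66 = -316.95°; wrapped into (−180°, 180°]: 43.05°.
Δφ = 18.61 − -21.39 = 40.00°.
a = sin²(Δφ/2) + cos φ₁ · cos φ₂ · sin²(Δλ/2) = 0.235772.
c = 2·atan2(√a, √(1−a)) = 1.01401 rad → d = 6371·c ≈ 6460.29 km.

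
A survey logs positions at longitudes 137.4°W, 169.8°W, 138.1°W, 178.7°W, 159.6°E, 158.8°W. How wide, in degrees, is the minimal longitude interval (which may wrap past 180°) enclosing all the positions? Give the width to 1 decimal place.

63.0°

Sort the longitudes: -178.7°, -169.8°, -158.8°, -138.1°, -137.4°, +159.6°.
Eastward gaps between consecutive values (wrapping around): 8.9°, 11.0°, 20.7°, 0.7°, 297.0°, 21.7°.
Largest gap = 297.0° ⇒ minimal covering band is its complement: 360° − 297.0° = 63.0°.
Band runs from +159.6° eastward to -137.4°, crossing the antimeridian.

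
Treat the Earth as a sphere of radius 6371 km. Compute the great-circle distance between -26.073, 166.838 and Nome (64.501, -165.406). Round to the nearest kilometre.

Δλ = -165.406 − 166.838 = -332.244°; wrapped into (−180°, 180°]: 27.756°.
Δφ = 64.501 − -26.073 = 90.574°.
a = sin²(Δφ/2) + cos φ₁ · cos φ₂ · sin²(Δλ/2) = 0.527255.
c = 2·atan2(√a, √(1−a)) = 1.62533 rad → d = 6371·c ≈ 10355.00 km.

10355 km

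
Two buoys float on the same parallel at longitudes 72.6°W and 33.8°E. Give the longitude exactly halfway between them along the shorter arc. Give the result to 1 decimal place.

19.4°W

Signed shortest Δλ from -72.6° to +33.8° is +106.4°.
Midpoint longitude = -72.6° + (+106.4°)/2 = -72.6° + 53.2° = -19.4°.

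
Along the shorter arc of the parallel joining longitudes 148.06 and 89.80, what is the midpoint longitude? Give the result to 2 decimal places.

Signed shortest Δλ from +148.06° to +89.80° is -58.26°.
Midpoint longitude = +148.06° + (-58.26°)/2 = +148.06° − 29.13° = +118.93°.

+118.93°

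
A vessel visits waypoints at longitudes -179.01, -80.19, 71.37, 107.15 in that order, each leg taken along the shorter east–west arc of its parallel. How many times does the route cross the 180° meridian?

0

Leg 1: -179.01° → -80.19°, shortest Δλ = 98.82° (east) — does not cross 180°.
Leg 2: -80.19° → +71.37°, shortest Δλ = 151.56° (east) — does not cross 180°.
Leg 3: +71.37° → +107.15°, shortest Δλ = 35.78° (east) — does not cross 180°.
Total crossings: 0.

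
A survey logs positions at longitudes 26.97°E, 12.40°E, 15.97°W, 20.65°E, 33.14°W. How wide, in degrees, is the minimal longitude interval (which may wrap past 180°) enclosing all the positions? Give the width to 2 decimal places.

Sort the longitudes: -33.14°, -15.97°, +12.40°, +20.65°, +26.97°.
Eastward gaps between consecutive values (wrapping around): 17.17°, 28.37°, 8.25°, 6.32°, 299.89°.
Largest gap = 299.89° ⇒ minimal covering band is its complement: 360° − 299.89° = 60.11°.
Band runs from -33.14° eastward to +26.97°.

60.11°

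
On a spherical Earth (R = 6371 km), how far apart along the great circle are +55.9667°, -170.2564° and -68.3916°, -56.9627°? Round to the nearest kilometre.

16504 km

Δλ = -56.9627 − -170.2564 = 113.2937°.
Δφ = -68.3916 − 55.9667 = -124.3583°.
a = sin²(Δφ/2) + cos φ₁ · cos φ₂ · sin²(Δλ/2) = 0.925988.
c = 2·atan2(√a, √(1−a)) = 2.59054 rad → d = 6371·c ≈ 16504.36 km.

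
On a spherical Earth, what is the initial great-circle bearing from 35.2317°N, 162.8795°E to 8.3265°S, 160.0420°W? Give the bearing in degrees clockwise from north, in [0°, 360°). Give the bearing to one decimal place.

133.9°

Δλ = -160.0420 − 162.8795 = -322.9215°; wrapped into (−180°, 180°]: 37.0785°.
θ = atan2( sin Δλ · cos φ₂ , cos φ₁ · sin φ₂ − sin φ₁ · cos φ₂ · cos Δλ )
  = atan2(0.59655, -0.57368) = 133.880° → normalised to [0°, 360°): 133.880°.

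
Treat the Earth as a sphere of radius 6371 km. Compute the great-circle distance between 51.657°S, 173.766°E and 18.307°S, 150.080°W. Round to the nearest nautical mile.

Δλ = -150.080 − 173.766 = -323.846°; wrapped into (−180°, 180°]: 36.154°.
Δφ = -18.307 − -51.657 = 33.350°.
a = sin²(Δφ/2) + cos φ₁ · cos φ₂ · sin²(Δλ/2) = 0.139044.
c = 2·atan2(√a, √(1−a)) = 0.76423 rad → d = 6371·c ≈ 4868.93 km ≈ 2629.01 nmi.

2629 nmi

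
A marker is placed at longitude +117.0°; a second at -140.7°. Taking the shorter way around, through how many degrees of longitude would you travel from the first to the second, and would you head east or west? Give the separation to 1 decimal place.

102.3° east

Raw difference: -140.7 − 117.0 = -257.7°.
Normalise into (−180°, 180°]: -257.7° + 360° = 102.3°.
Positive ⇒ the second point lies to the east; separation 102.3°.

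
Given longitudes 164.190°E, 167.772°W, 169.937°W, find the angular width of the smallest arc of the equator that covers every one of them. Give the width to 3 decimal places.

28.038°

Sort the longitudes: -169.937°, -167.772°, +164.190°.
Eastward gaps between consecutive values (wrapping around): 2.165°, 331.962°, 25.873°.
Largest gap = 331.962° ⇒ minimal covering band is its complement: 360° − 331.962° = 28.038°.
Band runs from +164.190° eastward to -167.772°, crossing the antimeridian.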